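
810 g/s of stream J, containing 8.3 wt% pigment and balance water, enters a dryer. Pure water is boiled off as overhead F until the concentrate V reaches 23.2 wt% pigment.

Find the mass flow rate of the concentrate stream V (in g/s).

pigment is conserved: 810×0.083 = 67.23 g/s all reports to the concentrate.
Concentrate = 67.23/(target fraction) = 289.78 g/s.

289.8 g/s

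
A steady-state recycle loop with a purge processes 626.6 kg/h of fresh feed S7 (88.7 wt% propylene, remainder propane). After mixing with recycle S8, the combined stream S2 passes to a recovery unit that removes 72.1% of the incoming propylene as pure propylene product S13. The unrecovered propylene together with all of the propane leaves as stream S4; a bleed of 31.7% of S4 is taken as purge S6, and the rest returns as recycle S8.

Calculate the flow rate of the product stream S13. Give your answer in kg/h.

propylene in S2: m_A = 626.6×0.887 + (1−0.317)·(1−0.721)·m_A, so m_A = 555.79/0.8094 = 686.64 kg/h.
Product S13 = 0.721×686.64 = 495.07 kg/h.

495.1 kg/h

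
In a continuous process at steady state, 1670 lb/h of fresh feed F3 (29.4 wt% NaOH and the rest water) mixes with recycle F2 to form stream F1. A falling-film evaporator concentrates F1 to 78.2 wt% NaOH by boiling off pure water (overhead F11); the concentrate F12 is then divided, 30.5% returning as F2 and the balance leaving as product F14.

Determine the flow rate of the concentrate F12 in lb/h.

Overall NaOH balance (none leaves overhead): NaOH in fresh feed = NaOH in product, i.e. 1670×0.294 = (1−0.305)·F12·0.782.
F12 = 490.98/(0.782×0.695) = 903.38 lb/h.

903.4 lb/h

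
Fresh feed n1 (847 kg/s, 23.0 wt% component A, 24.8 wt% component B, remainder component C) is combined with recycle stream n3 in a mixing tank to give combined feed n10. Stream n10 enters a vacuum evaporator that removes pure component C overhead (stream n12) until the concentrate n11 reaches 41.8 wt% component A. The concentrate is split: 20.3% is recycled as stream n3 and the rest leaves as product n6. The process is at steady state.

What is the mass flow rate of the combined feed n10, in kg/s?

965.7 kg/s

Overall component A balance (none leaves overhead): component A in fresh feed = component A in product, i.e. 847×0.230 = (1−0.203)·n11·0.418.
n11 = 194.81/(0.418×0.797) = 584.76 kg/s.
Recycle n3 = 0.203×584.76 = 118.71 kg/s.
Combined feed n10 = 847 + 118.71 = 965.71 kg/s.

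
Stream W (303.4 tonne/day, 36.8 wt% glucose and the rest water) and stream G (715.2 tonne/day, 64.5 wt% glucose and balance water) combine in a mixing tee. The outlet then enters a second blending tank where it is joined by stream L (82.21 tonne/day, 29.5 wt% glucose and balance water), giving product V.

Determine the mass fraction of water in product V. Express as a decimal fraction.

Overall, product flow = 1100.8 tonne/day.
water in = 303.4×0.632 + 715.2×0.355 + 82.21×0.705 = 503.6 tonne/day.
water fraction in V = 0.457.

0.457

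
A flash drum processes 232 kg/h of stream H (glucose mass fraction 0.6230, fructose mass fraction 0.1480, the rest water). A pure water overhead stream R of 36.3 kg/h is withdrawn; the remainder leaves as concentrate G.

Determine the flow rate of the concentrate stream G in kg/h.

Concentrate = 232 − 36.3 = 195.7 kg/h.

195.7 kg/h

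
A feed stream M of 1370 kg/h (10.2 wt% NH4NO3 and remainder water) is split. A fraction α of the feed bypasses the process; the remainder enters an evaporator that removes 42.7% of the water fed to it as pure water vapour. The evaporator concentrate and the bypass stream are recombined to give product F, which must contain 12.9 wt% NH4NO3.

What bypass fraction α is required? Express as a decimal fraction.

All 1370×0.102 = 139.74 kg/h of NH4NO3 reaches F, so F = 139.74/0.129 = 1083.3 kg/h and vapour = 286.74 kg/h.
The evaporator receives (1−α)·1370 of feed at 0.898 water and removes 0.427 of that water:
0.427×0.898×(1−α)×1370 = 286.74
(1−α) = 286.74/525.32 = 0.5458;  α = 0.4542.

0.454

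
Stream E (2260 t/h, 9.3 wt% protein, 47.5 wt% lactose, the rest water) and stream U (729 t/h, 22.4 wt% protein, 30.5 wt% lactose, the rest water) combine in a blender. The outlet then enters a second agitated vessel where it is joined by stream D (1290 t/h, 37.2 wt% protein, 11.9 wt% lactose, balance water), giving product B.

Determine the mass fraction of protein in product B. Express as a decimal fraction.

0.1994

Overall, product flow = 4279 t/h.
protein in = 2260×0.093 + 729×0.224 + 1290×0.372 = 853.36 t/h.
protein fraction in B = 0.1994.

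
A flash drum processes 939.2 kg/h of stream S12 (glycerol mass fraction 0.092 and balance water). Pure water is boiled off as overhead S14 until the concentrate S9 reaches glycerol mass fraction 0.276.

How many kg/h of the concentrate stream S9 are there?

glycerol is conserved: 939.2×0.092 = 86.406 kg/h all reports to the concentrate.
Concentrate = 86.406/(target fraction) = 313.07 kg/h.

313.1 kg/h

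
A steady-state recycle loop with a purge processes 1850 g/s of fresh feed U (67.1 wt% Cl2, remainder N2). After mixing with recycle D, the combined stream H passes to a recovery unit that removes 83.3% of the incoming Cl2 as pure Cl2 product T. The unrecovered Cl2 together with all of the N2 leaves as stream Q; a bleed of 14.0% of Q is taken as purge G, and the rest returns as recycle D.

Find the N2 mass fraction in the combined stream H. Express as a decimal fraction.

N2 enters only via U and leaves only via the purge: 1850×0.329 = 0.140×(N2 in Q), and the recovery unit passes all N2, so N2 in H = N2 in Q = 4347.5 g/s.
Cl2 in H: m_A = 1850×0.671 + (1−0.140)·(1−0.833)·m_A, so m_A = 1241.4/0.8564 = 1449.5 g/s.
H = 1449.5 + 4347.5 = 5797 g/s.
N2 fraction in H = 4347.5/5797 = 0.7500.

0.7500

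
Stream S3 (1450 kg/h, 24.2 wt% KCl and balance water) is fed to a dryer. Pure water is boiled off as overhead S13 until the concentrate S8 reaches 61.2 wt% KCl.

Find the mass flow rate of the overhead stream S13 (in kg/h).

876.6 kg/h

KCl is conserved: 1450×0.242 = 350.9 kg/h all reports to the concentrate.
Concentrate = 350.9/(target fraction) = 573.37 kg/h.
Overhead = 1450 − 573.37 = 876.63 kg/h.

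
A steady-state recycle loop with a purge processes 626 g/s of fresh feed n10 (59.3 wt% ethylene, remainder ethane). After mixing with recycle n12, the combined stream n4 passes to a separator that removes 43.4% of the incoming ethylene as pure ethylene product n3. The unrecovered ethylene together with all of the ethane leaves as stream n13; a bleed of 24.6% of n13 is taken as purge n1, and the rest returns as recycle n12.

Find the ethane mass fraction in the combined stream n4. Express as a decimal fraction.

0.6153

ethane enters only via n10 and leaves only via the purge: 626×0.407 = 0.246×(ethane in n13), and the separator passes all ethane, so ethane in n4 = ethane in n13 = 1035.7 g/s.
ethylene in n4: m_A = 626×0.593 + (1−0.246)·(1−0.434)·m_A, so m_A = 371.22/0.5732 = 647.58 g/s.
n4 = 647.58 + 1035.7 = 1683.3 g/s.
ethane fraction in n4 = 1035.7/1683.3 = 0.6153.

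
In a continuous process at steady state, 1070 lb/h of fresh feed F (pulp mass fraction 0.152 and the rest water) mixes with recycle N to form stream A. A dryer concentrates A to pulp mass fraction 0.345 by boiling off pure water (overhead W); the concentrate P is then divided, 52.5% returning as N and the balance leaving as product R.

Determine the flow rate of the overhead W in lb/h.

Overall pulp balance (none leaves overhead): pulp in fresh feed = pulp in product, i.e. 1070×0.152 = (1−0.525)·P·0.345.
P = 162.64/(0.345×0.475) = 992.46 lb/h.
Recycle N = 0.525×992.46 = 521.04 lb/h.
Combined feed A = 1070 + 521.04 = 1591 lb/h.
Overhead W = A − P = 1591 − 992.46 = 598.58 lb/h.

598.6 lb/h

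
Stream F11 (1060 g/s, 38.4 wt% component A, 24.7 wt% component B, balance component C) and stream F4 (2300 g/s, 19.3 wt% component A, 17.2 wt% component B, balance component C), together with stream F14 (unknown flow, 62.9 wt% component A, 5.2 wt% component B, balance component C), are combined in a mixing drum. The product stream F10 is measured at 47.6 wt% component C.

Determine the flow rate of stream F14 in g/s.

Let F14 be the unknown flow. Total out = 3360 + F14.
component C balance: 1851.6 + 0.319·F14 = 0.476·(3360 + F14)
(0.319 − 0.476)·F14 = 0.476×3360 − 1851.6 = -252.28
F14 = -252.28 / -0.157 = 1606.9 g/s

1607 g/s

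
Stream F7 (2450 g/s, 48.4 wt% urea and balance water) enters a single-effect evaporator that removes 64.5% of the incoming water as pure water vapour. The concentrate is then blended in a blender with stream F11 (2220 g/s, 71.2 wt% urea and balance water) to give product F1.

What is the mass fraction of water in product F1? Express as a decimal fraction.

0.282

Vapour removed = 0.645×0.516×2450 = 815.41 g/s; concentrate = 1634.6 g/s.
water reaching the mixer = 448.79 (from concentrate) + 2220×0.288 = 1088.2 g/s.
Product flow = 1634.6 + 2220 = 3854.6 g/s; water fraction = 0.282.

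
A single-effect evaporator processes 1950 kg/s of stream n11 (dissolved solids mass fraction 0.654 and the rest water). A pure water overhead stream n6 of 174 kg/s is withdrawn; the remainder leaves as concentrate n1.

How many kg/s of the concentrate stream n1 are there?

Concentrate = 1950 − 174 = 1776 kg/s.

1776 kg/s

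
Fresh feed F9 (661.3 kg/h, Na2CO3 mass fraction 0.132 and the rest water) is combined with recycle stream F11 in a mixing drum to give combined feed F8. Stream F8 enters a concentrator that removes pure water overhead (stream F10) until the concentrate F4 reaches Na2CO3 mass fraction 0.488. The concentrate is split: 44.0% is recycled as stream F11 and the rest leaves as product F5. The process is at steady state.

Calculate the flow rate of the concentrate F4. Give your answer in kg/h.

Overall Na2CO3 balance (none leaves overhead): Na2CO3 in fresh feed = Na2CO3 in product, i.e. 661.3×0.132 = (1−0.440)·F4·0.488.
F4 = 87.292/(0.488×0.560) = 319.42 kg/h.

319.4 kg/h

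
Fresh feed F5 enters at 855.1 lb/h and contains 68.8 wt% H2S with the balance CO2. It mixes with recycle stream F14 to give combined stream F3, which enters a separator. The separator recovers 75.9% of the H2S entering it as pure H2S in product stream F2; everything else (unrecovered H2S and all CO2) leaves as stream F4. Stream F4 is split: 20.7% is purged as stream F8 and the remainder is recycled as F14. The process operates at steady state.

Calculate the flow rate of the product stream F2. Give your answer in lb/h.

552 lb/h

H2S in F3: m_A = 855.1×0.688 + (1−0.207)·(1−0.759)·m_A, so m_A = 588.31/0.8089 = 727.31 lb/h.
Product F2 = 0.759×727.31 = 552.03 lb/h.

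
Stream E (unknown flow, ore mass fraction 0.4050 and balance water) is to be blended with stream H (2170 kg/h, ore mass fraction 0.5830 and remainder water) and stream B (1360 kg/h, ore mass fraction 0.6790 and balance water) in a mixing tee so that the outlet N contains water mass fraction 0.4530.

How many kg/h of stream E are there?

Let E be the unknown flow. Total out = 3530 + E.
water balance: 1341.5 + 0.595·E = 0.453·(3530 + E)
(0.595 − 0.453)·E = 0.453×3530 − 1341.5 = 257.64
E = 257.64 / 0.142 = 1814.4 kg/h

1814 kg/h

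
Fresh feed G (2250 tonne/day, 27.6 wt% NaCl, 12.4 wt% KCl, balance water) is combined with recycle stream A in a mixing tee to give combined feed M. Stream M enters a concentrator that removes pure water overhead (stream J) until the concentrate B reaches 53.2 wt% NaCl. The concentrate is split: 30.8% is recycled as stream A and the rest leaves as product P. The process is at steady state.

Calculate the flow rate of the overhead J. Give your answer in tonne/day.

1083 tonne/day

Overall NaCl balance (none leaves overhead): NaCl in fresh feed = NaCl in product, i.e. 2250×0.276 = (1−0.308)·B·0.532.
B = 621/(0.532×0.692) = 1686.8 tonne/day.
Recycle A = 0.308×1686.8 = 519.55 tonne/day.
Combined feed M = 2250 + 519.55 = 2769.5 tonne/day.
Overhead J = M − B = 2769.5 − 1686.8 = 1082.7 tonne/day.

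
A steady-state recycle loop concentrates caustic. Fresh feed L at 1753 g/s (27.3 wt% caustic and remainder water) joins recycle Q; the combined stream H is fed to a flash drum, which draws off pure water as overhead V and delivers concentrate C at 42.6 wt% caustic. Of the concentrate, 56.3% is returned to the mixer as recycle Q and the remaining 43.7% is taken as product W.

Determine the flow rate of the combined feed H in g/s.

Overall caustic balance (none leaves overhead): caustic in fresh feed = caustic in product, i.e. 1753×0.273 = (1−0.563)·C·0.426.
C = 478.57/(0.426×0.437) = 2570.7 g/s.
Recycle Q = 0.563×2570.7 = 1447.3 g/s.
Combined feed H = 1753 + 1447.3 = 3200.3 g/s.

3200 g/s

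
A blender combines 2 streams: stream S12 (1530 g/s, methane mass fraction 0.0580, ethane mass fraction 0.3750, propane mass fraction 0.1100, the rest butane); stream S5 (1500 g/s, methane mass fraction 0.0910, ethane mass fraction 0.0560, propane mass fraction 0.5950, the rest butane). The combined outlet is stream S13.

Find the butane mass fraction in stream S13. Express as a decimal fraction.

0.3585

Total flow out = 1530 + 1500 = 3030 g/s.
butane in = 1530×0.457 + 1500×0.258 = 1086.2 g/s.
butane mass fraction in S13 = 1086.2/3030 = 0.3585.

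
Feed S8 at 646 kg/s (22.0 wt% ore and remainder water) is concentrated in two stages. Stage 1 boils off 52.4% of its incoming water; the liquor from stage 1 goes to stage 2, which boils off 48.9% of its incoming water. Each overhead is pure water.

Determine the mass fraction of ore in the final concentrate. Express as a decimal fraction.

water in feed = 646×0.780 = 503.88 kg/s.
After stage 1: water left = (1−0.524)×503.88 = 239.85; stream total = 381.97 kg/s.
After stage 2: water left = (1−0.489)×239.85 = 122.56; final concentrate = 264.68 kg/s.
ore fraction = 142.12/264.68 = 0.537.

0.537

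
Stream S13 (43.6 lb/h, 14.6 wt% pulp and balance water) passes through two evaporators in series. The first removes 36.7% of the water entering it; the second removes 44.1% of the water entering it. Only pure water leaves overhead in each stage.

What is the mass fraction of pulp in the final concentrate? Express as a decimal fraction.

water in feed = 43.6×0.854 = 37.234 lb/h.
After stage 1: water left = (1−0.367)×37.234 = 23.569; stream total = 29.935 lb/h.
After stage 2: water left = (1−0.441)×23.569 = 13.175; final concentrate = 19.541 lb/h.
pulp fraction = 6.3656/19.541 = 0.3258.

0.3258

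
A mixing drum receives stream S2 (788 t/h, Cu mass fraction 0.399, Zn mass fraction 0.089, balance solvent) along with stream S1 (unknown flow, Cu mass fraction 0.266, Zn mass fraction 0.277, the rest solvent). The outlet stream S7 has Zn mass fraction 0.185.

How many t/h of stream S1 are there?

822.3 t/h

Let S1 be the unknown flow. Total out = 788 + S1.
Zn balance: 70.132 + 0.277·S1 = 0.185·(788 + S1)
(0.277 − 0.185)·S1 = 0.185×788 − 70.132 = 75.648
S1 = 75.648 / 0.092 = 822.26 t/h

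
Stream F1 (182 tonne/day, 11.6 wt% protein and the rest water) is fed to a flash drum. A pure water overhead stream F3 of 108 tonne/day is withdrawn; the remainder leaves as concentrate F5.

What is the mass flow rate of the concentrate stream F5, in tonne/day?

74 tonne/day

Concentrate = 182 − 108 = 74 tonne/day.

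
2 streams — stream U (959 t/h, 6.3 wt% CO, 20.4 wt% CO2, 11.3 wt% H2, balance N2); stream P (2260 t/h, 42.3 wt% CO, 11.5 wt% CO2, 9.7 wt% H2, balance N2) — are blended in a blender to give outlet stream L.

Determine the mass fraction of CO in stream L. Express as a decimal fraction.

0.316

Total flow out = 959 + 2260 = 3219 t/h.
CO in = 959×0.063 + 2260×0.423 = 1016.4 t/h.
CO mass fraction in L = 1016.4/3219 = 0.316.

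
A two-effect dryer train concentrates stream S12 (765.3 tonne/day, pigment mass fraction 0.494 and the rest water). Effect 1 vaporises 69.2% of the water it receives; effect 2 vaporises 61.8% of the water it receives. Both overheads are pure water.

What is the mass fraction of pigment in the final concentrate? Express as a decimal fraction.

0.892

water in feed = 765.3×0.506 = 387.24 tonne/day.
After stage 1: water left = (1−0.692)×387.24 = 119.27; stream total = 497.33 tonne/day.
After stage 2: water left = (1−0.618)×119.27 = 45.561; final concentrate = 423.62 tonne/day.
pigment fraction = 378.06/423.62 = 0.892.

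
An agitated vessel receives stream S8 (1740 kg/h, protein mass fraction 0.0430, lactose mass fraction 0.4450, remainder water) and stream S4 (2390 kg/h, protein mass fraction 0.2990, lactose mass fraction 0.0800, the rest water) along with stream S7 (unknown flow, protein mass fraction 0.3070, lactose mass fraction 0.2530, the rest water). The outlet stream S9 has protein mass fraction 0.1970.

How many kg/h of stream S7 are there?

Let S7 be the unknown flow. Total out = 4130 + S7.
protein balance: 789.43 + 0.307·S7 = 0.197·(4130 + S7)
(0.307 − 0.197)·S7 = 0.197×4130 − 789.43 = 24.18
S7 = 24.18 / 0.110 = 219.82 kg/h

219.8 kg/h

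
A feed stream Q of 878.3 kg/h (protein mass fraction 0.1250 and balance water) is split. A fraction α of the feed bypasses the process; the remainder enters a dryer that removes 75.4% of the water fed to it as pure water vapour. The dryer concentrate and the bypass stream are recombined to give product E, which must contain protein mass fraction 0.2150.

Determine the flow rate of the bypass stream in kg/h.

All 878.3×0.125 = 109.79 kg/h of protein reaches E, so E = 109.79/0.215 = 510.64 kg/h and vapour = 367.66 kg/h.
The evaporator receives (1−α)·878.3 of feed at 0.875 water and removes 0.754 of that water:
0.754×0.875×(1−α)×878.3 = 367.66
(1−α) = 367.66/579.46 = 0.6345;  α = 0.3655.
Bypass flow = 0.3655×878.3 = 321.03 kg/h.

321 kg/h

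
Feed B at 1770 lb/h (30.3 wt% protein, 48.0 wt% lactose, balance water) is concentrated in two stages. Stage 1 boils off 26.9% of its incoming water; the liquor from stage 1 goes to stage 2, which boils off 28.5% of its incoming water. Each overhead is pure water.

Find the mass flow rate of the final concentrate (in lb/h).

water in feed = 1770×0.217 = 384.09 lb/h.
After stage 1: water left = (1−0.269)×384.09 = 280.77; stream total = 1666.7 lb/h.
After stage 2: water left = (1−0.285)×280.77 = 200.75; final concentrate = 1586.7 lb/h.

1587 lb/h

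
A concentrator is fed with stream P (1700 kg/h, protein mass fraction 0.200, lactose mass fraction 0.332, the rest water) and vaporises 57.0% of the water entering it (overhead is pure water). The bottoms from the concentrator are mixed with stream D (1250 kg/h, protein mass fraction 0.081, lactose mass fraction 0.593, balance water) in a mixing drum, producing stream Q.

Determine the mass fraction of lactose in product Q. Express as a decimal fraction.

0.523

Vapour removed = 0.570×0.468×1700 = 453.49 kg/h; concentrate = 1246.5 kg/h.
lactose reaching the mixer = 564.4 (from concentrate) + 1250×0.593 = 1305.7 kg/h.
Product flow = 1246.5 + 1250 = 2496.5 kg/h; lactose fraction = 0.523.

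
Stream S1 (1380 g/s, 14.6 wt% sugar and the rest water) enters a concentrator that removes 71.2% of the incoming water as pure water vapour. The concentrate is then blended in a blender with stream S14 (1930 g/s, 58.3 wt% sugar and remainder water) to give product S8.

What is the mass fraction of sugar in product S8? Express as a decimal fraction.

0.537

Vapour removed = 0.712×0.854×1380 = 839.11 g/s; concentrate = 540.89 g/s.
sugar reaching the mixer = 201.48 (from concentrate) + 1930×0.583 = 1326.7 g/s.
Product flow = 540.89 + 1930 = 2470.9 g/s; sugar fraction = 0.537.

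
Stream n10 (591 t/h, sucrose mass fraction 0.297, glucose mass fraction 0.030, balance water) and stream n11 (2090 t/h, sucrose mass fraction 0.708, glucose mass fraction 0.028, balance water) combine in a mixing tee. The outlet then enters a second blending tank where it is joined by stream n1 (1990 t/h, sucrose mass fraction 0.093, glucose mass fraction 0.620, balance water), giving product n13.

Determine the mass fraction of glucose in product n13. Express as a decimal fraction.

0.280

Overall, product flow = 4671 t/h.
glucose in = 591×0.030 + 2090×0.028 + 1990×0.620 = 1310 t/h.
glucose fraction in n13 = 0.280.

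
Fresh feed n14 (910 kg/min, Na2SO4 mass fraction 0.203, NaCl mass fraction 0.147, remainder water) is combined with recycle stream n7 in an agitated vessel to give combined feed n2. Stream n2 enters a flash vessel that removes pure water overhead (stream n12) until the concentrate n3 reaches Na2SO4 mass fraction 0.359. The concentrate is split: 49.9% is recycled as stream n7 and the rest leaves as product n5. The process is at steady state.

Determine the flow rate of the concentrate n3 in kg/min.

Overall Na2SO4 balance (none leaves overhead): Na2SO4 in fresh feed = Na2SO4 in product, i.e. 910×0.203 = (1−0.499)·n3·0.359.
n3 = 184.73/(0.359×0.501) = 1027.1 kg/min.

1027 kg/min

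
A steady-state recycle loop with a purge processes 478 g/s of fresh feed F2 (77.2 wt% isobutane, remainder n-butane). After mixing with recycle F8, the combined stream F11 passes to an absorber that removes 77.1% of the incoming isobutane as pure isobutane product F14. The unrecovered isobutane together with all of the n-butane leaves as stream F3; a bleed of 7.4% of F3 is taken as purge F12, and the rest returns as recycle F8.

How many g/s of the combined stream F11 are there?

1941 g/s

n-butane enters only via F2 and leaves only via the purge: 478×0.228 = 0.074×(n-butane in F3), and the absorber passes all n-butane, so n-butane in F11 = n-butane in F3 = 1472.8 g/s.
isobutane in F11: m_A = 478×0.772 + (1−0.074)·(1−0.771)·m_A, so m_A = 369.02/0.7879 = 468.33 g/s.
F11 = 468.33 + 1472.8 = 1941.1 g/s.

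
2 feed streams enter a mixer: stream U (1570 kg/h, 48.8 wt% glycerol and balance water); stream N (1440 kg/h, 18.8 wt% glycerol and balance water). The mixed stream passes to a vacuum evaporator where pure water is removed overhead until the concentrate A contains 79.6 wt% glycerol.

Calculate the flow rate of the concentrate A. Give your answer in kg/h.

1303 kg/h

glycerol entering = 1570×0.488 + 1440×0.188 = 1036.9 kg/h.
All glycerol reports to A, so A = 1036.9/0.796 = 1302.6 kg/h.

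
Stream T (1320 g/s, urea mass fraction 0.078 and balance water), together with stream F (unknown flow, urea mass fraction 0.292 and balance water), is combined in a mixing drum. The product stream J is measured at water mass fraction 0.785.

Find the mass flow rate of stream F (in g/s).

Let F be the unknown flow. Total out = 1320 + F.
water balance: 1217 + 0.708·F = 0.785·(1320 + F)
(0.708 − 0.785)·F = 0.785×1320 − 1217 = -180.84
F = -180.84 / -0.077 = 2348.6 g/s

2349 g/s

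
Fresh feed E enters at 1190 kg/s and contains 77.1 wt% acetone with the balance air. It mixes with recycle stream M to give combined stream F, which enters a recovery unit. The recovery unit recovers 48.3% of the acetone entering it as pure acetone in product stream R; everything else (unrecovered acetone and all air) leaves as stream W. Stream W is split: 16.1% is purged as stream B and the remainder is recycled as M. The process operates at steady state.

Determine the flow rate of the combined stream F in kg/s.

3313 kg/s

air enters only via E and leaves only via the purge: 1190×0.229 = 0.161×(air in W), and the recovery unit passes all air, so air in F = air in W = 1692.6 kg/s.
acetone in F: m_A = 1190×0.771 + (1−0.161)·(1−0.483)·m_A, so m_A = 917.49/0.5662 = 1620.3 kg/s.
F = 1620.3 + 1692.6 = 3312.9 kg/s.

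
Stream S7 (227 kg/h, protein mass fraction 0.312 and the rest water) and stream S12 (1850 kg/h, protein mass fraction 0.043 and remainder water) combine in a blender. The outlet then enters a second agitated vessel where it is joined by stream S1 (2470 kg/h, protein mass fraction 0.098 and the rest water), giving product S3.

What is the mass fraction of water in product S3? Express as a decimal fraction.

Overall, product flow = 4547 kg/h.
water in = 227×0.688 + 1850×0.957 + 2470×0.902 = 4154.6 kg/h.
water fraction in S3 = 0.914.

0.914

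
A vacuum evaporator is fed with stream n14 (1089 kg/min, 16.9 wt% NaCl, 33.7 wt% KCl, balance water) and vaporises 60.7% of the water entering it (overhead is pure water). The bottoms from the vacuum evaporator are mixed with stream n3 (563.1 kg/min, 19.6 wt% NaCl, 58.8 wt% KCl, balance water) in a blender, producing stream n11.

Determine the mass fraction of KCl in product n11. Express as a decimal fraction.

0.5266

Vapour removed = 0.607×0.494×1089 = 326.55 kg/min; concentrate = 762.45 kg/min.
KCl reaching the mixer = 366.99 (from concentrate) + 563.1×0.588 = 698.1 kg/min.
Product flow = 762.45 + 563.1 = 1325.6 kg/min; KCl fraction = 0.5266.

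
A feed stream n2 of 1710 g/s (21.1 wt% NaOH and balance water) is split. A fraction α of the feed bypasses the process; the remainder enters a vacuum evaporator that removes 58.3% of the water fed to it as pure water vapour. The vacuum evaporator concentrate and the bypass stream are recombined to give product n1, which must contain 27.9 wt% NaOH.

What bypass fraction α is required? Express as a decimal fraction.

0.470

All 1710×0.211 = 360.81 g/s of NaOH reaches n1, so n1 = 360.81/0.279 = 1293.2 g/s and vapour = 416.77 g/s.
The evaporator receives (1−α)·1710 of feed at 0.789 water and removes 0.583 of that water:
0.583×0.789×(1−α)×1710 = 416.77
(1−α) = 416.77/786.58 = 0.5299;  α = 0.4701.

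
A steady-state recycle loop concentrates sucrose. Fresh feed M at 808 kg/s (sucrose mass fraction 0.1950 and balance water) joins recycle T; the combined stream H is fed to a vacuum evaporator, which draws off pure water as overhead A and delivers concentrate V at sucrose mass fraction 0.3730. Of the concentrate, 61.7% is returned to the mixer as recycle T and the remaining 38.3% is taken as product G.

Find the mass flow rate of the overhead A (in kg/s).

385.6 kg/s

Overall sucrose balance (none leaves overhead): sucrose in fresh feed = sucrose in product, i.e. 808×0.195 = (1−0.617)·V·0.373.
V = 157.56/(0.373×0.383) = 1102.9 kg/s.
Recycle T = 0.617×1102.9 = 680.49 kg/s.
Combined feed H = 808 + 680.49 = 1488.5 kg/s.
Overhead A = H − V = 1488.5 − 1102.9 = 385.59 kg/s.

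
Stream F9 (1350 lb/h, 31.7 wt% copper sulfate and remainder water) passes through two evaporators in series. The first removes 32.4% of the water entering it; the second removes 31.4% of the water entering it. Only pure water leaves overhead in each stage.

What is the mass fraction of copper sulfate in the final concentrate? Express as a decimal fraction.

water in feed = 1350×0.683 = 922.05 lb/h.
After stage 1: water left = (1−0.324)×922.05 = 623.31; stream total = 1051.3 lb/h.
After stage 2: water left = (1−0.314)×623.31 = 427.59; final concentrate = 855.54 lb/h.
copper sulfate fraction = 427.95/855.54 = 0.500.

0.500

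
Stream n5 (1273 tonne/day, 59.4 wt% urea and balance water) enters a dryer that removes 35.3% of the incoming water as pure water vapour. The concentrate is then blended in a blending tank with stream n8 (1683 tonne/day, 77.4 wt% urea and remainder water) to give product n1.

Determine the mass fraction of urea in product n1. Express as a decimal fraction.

0.742

Vapour removed = 0.353×0.406×1273 = 182.44 tonne/day; concentrate = 1090.6 tonne/day.
urea reaching the mixer = 756.16 (from concentrate) + 1683×0.774 = 2058.8 tonne/day.
Product flow = 1090.6 + 1683 = 2773.6 tonne/day; urea fraction = 0.742.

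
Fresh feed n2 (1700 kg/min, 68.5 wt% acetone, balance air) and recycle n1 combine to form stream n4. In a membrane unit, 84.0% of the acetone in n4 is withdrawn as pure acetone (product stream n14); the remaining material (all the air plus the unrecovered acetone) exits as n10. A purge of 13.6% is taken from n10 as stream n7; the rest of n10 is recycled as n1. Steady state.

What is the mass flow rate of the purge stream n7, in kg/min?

air enters only via n2 and leaves only via the purge: 1700×0.315 = 0.136×(air in n10), and the membrane unit passes all air, so air in n4 = air in n10 = 3937.5 kg/min.
acetone in n4: m_A = 1700×0.685 + (1−0.136)·(1−0.840)·m_A, so m_A = 1164.5/0.8618 = 1351.3 kg/min.
n10 = (1−0.840)×1351.3 + 3937.5 = 4153.7 kg/min.
Purge n7 = 0.136×4153.7 = 564.9 kg/min.

564.9 kg/min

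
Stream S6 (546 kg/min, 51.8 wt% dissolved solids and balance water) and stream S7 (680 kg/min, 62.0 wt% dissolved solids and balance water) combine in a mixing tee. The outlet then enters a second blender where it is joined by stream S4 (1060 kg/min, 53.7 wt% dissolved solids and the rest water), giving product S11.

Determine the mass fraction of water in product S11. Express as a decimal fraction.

0.443

Overall, product flow = 2286 kg/min.
water in = 546×0.482 + 680×0.380 + 1060×0.463 = 1012.4 kg/min.
water fraction in S11 = 0.443.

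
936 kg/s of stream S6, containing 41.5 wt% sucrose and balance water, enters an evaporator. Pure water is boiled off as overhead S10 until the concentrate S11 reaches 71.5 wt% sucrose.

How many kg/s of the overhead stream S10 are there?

392.7 kg/s

sucrose is conserved: 936×0.415 = 388.44 kg/s all reports to the concentrate.
Concentrate = 388.44/(target fraction) = 543.27 kg/s.
Overhead = 936 − 543.27 = 392.73 kg/s.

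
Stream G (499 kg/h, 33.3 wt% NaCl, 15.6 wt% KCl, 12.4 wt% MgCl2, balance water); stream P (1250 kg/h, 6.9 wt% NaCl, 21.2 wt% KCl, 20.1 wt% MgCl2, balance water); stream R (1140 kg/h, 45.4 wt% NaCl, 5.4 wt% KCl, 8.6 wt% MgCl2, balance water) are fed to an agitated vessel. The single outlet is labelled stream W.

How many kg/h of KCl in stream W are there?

KCl out = KCl in = 499×0.156 + 1250×0.212 + 1140×0.054 = 404.4 kg/h.

404.4 kg/h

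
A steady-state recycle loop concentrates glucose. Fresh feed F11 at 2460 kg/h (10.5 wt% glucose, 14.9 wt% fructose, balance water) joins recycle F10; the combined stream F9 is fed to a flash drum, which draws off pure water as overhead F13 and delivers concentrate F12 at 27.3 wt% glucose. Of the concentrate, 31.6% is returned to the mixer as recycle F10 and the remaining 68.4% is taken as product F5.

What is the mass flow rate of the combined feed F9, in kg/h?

Overall glucose balance (none leaves overhead): glucose in fresh feed = glucose in product, i.e. 2460×0.105 = (1−0.316)·F12·0.273.
F12 = 258.3/(0.273×0.684) = 1383.3 kg/h.
Recycle F10 = 0.316×1383.3 = 437.11 kg/h.
Combined feed F9 = 2460 + 437.11 = 2897.1 kg/h.

2897 kg/h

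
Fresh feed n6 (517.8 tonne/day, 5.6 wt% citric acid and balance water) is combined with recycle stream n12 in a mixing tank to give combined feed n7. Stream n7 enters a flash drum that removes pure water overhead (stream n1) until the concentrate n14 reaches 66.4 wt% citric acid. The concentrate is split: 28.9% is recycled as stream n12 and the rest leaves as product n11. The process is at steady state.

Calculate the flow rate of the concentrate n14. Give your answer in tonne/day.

Overall citric acid balance (none leaves overhead): citric acid in fresh feed = citric acid in product, i.e. 517.8×0.056 = (1−0.289)·n14·0.664.
n14 = 28.997/(0.664×0.711) = 61.42 tonne/day.

61.42 tonne/day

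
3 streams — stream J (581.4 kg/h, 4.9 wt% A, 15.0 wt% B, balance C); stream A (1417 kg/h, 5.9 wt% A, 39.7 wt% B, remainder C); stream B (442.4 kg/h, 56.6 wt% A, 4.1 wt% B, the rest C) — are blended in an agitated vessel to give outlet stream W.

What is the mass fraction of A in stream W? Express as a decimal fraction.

Total flow out = 581.4 + 1417 + 442.4 = 2440.8 kg/h.
A in = 581.4×0.049 + 1417×0.059 + 442.4×0.566 = 362.49 kg/h.
A mass fraction in W = 362.49/2440.8 = 0.1485.

0.1485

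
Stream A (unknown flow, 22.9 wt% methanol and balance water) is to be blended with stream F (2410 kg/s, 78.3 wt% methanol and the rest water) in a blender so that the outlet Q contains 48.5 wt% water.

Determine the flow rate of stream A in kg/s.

Let A be the unknown flow. Total out = 2410 + A.
water balance: 522.97 + 0.771·A = 0.485·(2410 + A)
(0.771 − 0.485)·A = 0.485×2410 − 522.97 = 645.88
A = 645.88 / 0.286 = 2258.3 kg/s

2258 kg/s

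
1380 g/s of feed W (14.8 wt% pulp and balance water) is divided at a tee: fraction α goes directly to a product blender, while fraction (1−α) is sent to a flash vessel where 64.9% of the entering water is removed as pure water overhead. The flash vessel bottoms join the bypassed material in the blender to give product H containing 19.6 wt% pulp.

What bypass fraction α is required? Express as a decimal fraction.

0.557

All 1380×0.148 = 204.24 g/s of pulp reaches H, so H = 204.24/0.196 = 1042 g/s and vapour = 337.96 g/s.
The evaporator receives (1−α)·1380 of feed at 0.852 water and removes 0.649 of that water:
0.649×0.852×(1−α)×1380 = 337.96
(1−α) = 337.96/763.07 = 0.4429;  α = 0.5571.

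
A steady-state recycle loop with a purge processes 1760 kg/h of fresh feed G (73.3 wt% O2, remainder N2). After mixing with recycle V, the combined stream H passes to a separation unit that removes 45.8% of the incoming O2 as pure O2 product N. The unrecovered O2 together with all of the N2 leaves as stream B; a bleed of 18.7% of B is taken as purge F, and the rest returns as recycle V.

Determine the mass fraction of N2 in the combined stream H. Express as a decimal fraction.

N2 enters only via G and leaves only via the purge: 1760×0.267 = 0.187×(N2 in B), and the separation unit passes all N2, so N2 in H = N2 in B = 2512.9 kg/h.
O2 in H: m_A = 1760×0.733 + (1−0.187)·(1−0.458)·m_A, so m_A = 1290.1/0.5594 = 2306.4 kg/h.
H = 2306.4 + 2512.9 = 4819.3 kg/h.
N2 fraction in H = 2512.9/4819.3 = 0.521.

0.521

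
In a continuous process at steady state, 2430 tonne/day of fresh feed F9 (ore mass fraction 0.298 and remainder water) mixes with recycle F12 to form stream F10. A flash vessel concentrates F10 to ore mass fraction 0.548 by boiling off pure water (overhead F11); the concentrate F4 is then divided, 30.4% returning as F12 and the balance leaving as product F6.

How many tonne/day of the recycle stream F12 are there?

Overall ore balance (none leaves overhead): ore in fresh feed = ore in product, i.e. 2430×0.298 = (1−0.304)·F4·0.548.
F4 = 724.14/(0.548×0.696) = 1898.6 tonne/day.
Recycle F12 = 0.304×1898.6 = 577.17 tonne/day.

577.2 tonne/day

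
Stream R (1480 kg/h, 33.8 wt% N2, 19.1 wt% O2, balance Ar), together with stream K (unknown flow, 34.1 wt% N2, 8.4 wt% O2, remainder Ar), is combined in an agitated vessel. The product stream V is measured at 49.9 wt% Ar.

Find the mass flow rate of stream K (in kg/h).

545.3 kg/h

Let K be the unknown flow. Total out = 1480 + K.
Ar balance: 697.08 + 0.575·K = 0.499·(1480 + K)
(0.575 − 0.499)·K = 0.499×1480 − 697.08 = 41.44
K = 41.44 / 0.076 = 545.26 kg/h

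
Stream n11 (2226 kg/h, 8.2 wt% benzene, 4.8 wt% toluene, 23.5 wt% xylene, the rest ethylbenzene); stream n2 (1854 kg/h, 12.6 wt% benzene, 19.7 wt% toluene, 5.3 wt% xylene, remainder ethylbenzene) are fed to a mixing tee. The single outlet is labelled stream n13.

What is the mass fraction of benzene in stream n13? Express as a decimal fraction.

Total flow out = 2226 + 1854 = 4080 kg/h.
benzene in = 2226×0.082 + 1854×0.126 = 416.14 kg/h.
benzene mass fraction in n13 = 416.14/4080 = 0.102.

0.102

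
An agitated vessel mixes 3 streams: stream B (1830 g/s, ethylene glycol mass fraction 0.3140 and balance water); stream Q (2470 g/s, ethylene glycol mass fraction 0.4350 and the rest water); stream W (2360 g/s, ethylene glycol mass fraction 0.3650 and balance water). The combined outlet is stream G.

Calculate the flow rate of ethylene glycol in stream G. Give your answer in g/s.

2510 g/s

ethylene glycol out = ethylene glycol in = 1830×0.314 + 2470×0.435 + 2360×0.365 = 2510.5 g/s.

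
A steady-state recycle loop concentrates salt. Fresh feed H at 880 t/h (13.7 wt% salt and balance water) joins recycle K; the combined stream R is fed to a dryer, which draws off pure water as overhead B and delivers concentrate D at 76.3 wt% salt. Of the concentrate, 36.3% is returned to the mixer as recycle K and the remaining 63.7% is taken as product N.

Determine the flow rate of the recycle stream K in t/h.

Overall salt balance (none leaves overhead): salt in fresh feed = salt in product, i.e. 880×0.137 = (1−0.363)·D·0.763.
D = 120.56/(0.763×0.637) = 248.05 t/h.
Recycle K = 0.363×248.05 = 90.042 t/h.

90.04 t/h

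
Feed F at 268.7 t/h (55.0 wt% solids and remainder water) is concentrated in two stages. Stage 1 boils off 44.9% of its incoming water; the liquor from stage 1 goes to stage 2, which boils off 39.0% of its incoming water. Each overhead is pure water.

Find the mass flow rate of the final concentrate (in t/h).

188.4 t/h

water in feed = 268.7×0.450 = 120.91 t/h.
After stage 1: water left = (1−0.449)×120.91 = 66.624; stream total = 214.41 t/h.
After stage 2: water left = (1−0.390)×66.624 = 40.641; final concentrate = 188.43 t/h.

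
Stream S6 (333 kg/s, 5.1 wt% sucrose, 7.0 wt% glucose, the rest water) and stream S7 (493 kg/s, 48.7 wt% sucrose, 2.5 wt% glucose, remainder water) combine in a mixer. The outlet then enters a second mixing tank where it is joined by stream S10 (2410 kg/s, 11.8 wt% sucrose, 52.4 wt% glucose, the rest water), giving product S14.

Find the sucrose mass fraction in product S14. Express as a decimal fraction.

0.167

Overall, product flow = 3236 kg/s.
sucrose in = 333×0.051 + 493×0.487 + 2410×0.118 = 541.45 kg/s.
sucrose fraction in S14 = 0.167.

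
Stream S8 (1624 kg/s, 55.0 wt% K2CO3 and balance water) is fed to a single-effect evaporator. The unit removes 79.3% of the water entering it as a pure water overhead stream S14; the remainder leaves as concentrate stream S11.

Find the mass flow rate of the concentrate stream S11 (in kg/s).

water entering = 1624×0.450 = 730.8 kg/s; overhead removed = 0.793×730.8 = 579.52 kg/s.
Concentrate = 1624 − 579.52 = 1044.5 kg/s.

1044 kg/s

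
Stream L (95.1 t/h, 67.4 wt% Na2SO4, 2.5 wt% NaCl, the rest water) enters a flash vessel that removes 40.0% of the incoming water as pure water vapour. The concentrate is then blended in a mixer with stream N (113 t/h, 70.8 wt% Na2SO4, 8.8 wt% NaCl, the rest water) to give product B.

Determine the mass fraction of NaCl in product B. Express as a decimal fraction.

0.0627

Vapour removed = 0.400×0.301×95.1 = 11.45 t/h; concentrate = 83.65 t/h.
NaCl reaching the mixer = 2.3775 (from concentrate) + 113×0.088 = 12.321 t/h.
Product flow = 83.65 + 113 = 196.65 t/h; NaCl fraction = 0.0627.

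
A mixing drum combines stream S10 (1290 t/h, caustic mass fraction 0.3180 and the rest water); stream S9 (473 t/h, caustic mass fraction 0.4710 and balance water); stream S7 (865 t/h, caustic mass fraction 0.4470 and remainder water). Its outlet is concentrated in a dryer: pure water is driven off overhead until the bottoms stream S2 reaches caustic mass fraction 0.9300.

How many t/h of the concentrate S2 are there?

1096 t/h

caustic entering = 1290×0.318 + 473×0.471 + 865×0.447 = 1019.7 t/h.
All caustic reports to S2, so S2 = 1019.7/0.930 = 1096.4 t/h.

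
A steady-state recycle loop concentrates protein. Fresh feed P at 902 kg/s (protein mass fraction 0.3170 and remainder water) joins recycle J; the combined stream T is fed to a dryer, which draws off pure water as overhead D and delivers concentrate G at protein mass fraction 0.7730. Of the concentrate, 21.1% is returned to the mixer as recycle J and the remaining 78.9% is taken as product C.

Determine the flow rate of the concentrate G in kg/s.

468.8 kg/s

Overall protein balance (none leaves overhead): protein in fresh feed = protein in product, i.e. 902×0.317 = (1−0.211)·G·0.773.
G = 285.93/(0.773×0.789) = 468.82 kg/s.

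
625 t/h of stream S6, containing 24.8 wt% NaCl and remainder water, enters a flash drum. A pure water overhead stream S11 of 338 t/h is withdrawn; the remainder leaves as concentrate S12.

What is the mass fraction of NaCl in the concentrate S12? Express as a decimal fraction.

0.5401

NaCl is not removed: 625×0.248 = 155 t/h of NaCl enters S12.
Concentrate = 625 − 338 = 287 t/h.
Mass fraction = 155/287 = 0.5401.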